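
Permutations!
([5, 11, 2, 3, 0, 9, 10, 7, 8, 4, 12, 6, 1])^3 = [4, 10, 2, 3, 9, 0, 1, 7, 8, 5, 11, 12, 6]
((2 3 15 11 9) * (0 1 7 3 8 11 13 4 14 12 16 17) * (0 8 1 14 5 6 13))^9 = (0 1 8 14 7 11 12 3 9 16 15 2 17)(4 5 6 13)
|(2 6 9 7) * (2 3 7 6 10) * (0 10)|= 6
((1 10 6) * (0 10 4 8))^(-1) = ((0 10 6 1 4 8))^(-1) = (0 8 4 1 6 10)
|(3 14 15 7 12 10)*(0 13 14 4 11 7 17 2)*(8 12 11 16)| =6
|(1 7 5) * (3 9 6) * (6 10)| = 12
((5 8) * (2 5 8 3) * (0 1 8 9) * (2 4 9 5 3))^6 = ((0 1 8 5 2 3 4 9))^6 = (0 4 2 8)(1 9 3 5)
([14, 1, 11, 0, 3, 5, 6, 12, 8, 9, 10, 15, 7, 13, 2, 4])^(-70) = [0, 1, 2, 3, 4, 5, 6, 7, 8, 9, 10, 11, 12, 13, 14, 15]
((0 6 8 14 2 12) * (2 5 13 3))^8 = ((0 6 8 14 5 13 3 2 12))^8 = (0 12 2 3 13 5 14 8 6)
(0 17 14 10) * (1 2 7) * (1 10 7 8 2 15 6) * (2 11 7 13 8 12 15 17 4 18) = (0 4 18 2 12 15 6 1 17 14 13 8 11 7 10) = [4, 17, 12, 3, 18, 5, 1, 10, 11, 9, 0, 7, 15, 8, 13, 6, 16, 14, 2]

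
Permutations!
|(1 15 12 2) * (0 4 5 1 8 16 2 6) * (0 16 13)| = 11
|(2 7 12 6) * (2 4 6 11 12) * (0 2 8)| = 4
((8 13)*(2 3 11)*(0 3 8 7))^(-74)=((0 3 11 2 8 13 7))^(-74)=(0 2 7 11 13 3 8)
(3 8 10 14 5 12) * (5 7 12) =(3 8 10 14 7 12) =[0, 1, 2, 8, 4, 5, 6, 12, 10, 9, 14, 11, 3, 13, 7]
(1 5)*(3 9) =(1 5)(3 9) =[0, 5, 2, 9, 4, 1, 6, 7, 8, 3]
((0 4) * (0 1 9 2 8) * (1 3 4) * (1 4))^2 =((0 4 3 1 9 2 8))^2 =(0 3 9 8 4 1 2)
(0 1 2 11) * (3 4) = (0 1 2 11)(3 4) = [1, 2, 11, 4, 3, 5, 6, 7, 8, 9, 10, 0]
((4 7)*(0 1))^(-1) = ((0 1)(4 7))^(-1) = (0 1)(4 7)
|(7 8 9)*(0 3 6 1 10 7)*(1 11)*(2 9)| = |(0 3 6 11 1 10 7 8 2 9)| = 10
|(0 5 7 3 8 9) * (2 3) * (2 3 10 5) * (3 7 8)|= |(0 2 10 5 8 9)|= 6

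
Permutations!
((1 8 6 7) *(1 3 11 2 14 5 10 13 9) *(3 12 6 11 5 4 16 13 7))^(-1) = (1 9 13 16 4 14 2 11 8)(3 6 12 7 10 5)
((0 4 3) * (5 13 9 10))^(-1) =(0 3 4)(5 10 9 13)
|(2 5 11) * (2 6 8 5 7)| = |(2 7)(5 11 6 8)| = 4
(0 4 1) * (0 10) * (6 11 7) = (0 4 1 10)(6 11 7) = [4, 10, 2, 3, 1, 5, 11, 6, 8, 9, 0, 7]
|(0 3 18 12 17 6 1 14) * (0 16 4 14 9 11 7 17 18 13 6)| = 18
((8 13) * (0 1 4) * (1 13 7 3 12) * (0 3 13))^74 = (1 3)(4 12)(7 8 13)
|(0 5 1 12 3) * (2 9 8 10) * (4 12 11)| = 28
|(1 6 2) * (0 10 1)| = 5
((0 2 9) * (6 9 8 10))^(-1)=(0 9 6 10 8 2)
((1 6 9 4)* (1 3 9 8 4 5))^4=(1 3 6 9 8 5 4)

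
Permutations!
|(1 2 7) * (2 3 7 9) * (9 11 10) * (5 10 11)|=12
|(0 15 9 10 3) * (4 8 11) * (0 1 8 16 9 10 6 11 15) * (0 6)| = |(0 6 11 4 16 9)(1 8 15 10 3)| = 30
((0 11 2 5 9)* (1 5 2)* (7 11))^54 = (11)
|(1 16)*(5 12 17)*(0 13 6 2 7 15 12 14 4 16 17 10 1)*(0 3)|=|(0 13 6 2 7 15 12 10 1 17 5 14 4 16 3)|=15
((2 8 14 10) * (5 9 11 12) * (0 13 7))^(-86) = ((0 13 7)(2 8 14 10)(5 9 11 12))^(-86) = (0 13 7)(2 14)(5 11)(8 10)(9 12)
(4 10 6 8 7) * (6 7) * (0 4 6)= (0 4 10 7 6 8)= [4, 1, 2, 3, 10, 5, 8, 6, 0, 9, 7]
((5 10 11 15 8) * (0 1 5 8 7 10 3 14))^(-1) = ((0 1 5 3 14)(7 10 11 15))^(-1) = (0 14 3 5 1)(7 15 11 10)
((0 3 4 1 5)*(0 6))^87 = (0 1)(3 5)(4 6)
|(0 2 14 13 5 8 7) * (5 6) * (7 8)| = |(0 2 14 13 6 5 7)| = 7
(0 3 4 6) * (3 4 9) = (0 4 6)(3 9) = [4, 1, 2, 9, 6, 5, 0, 7, 8, 3]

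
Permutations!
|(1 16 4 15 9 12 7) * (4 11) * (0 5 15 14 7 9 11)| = 18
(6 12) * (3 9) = [0, 1, 2, 9, 4, 5, 12, 7, 8, 3, 10, 11, 6] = (3 9)(6 12)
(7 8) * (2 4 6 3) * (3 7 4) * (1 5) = (1 5)(2 3)(4 6 7 8) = [0, 5, 3, 2, 6, 1, 7, 8, 4]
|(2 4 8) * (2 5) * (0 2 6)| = |(0 2 4 8 5 6)| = 6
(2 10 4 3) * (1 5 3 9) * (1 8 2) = (1 5 3)(2 10 4 9 8) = [0, 5, 10, 1, 9, 3, 6, 7, 2, 8, 4]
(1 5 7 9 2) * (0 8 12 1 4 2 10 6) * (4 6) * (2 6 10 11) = [8, 5, 10, 3, 6, 7, 0, 9, 12, 11, 4, 2, 1] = (0 8 12 1 5 7 9 11 2 10 4 6)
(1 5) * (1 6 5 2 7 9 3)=[0, 2, 7, 1, 4, 6, 5, 9, 8, 3]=(1 2 7 9 3)(5 6)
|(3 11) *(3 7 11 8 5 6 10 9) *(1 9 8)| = 12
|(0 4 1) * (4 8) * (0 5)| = 5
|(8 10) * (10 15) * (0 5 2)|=3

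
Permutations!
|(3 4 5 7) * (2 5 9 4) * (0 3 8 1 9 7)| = 20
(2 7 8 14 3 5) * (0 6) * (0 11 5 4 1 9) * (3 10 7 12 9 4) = (0 6 11 5 2 12 9)(1 4)(7 8 14 10) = [6, 4, 12, 3, 1, 2, 11, 8, 14, 0, 7, 5, 9, 13, 10]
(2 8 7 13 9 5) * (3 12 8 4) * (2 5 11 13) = (2 4 3 12 8 7)(9 11 13) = [0, 1, 4, 12, 3, 5, 6, 2, 7, 11, 10, 13, 8, 9]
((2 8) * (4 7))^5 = (2 8)(4 7)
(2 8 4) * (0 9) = (0 9)(2 8 4) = [9, 1, 8, 3, 2, 5, 6, 7, 4, 0]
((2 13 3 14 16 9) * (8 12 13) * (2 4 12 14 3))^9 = ((2 8 14 16 9 4 12 13))^9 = (2 8 14 16 9 4 12 13)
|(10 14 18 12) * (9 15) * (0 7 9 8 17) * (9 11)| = |(0 7 11 9 15 8 17)(10 14 18 12)| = 28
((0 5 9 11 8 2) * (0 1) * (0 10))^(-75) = (0 2 9 10 8 5 1 11)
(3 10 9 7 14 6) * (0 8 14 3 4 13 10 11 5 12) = (0 8 14 6 4 13 10 9 7 3 11 5 12) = [8, 1, 2, 11, 13, 12, 4, 3, 14, 7, 9, 5, 0, 10, 6]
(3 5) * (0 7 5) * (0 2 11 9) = (0 7 5 3 2 11 9) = [7, 1, 11, 2, 4, 3, 6, 5, 8, 0, 10, 9]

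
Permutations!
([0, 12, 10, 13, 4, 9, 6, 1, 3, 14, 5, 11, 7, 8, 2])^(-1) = (1 7 12)(2 14 9 5 10)(3 8 13)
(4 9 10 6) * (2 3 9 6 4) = (2 3 9 10 4 6) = [0, 1, 3, 9, 6, 5, 2, 7, 8, 10, 4]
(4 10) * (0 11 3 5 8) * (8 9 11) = (0 8)(3 5 9 11)(4 10) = [8, 1, 2, 5, 10, 9, 6, 7, 0, 11, 4, 3]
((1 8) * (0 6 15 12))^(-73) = (0 12 15 6)(1 8)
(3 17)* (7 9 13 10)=(3 17)(7 9 13 10)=[0, 1, 2, 17, 4, 5, 6, 9, 8, 13, 7, 11, 12, 10, 14, 15, 16, 3]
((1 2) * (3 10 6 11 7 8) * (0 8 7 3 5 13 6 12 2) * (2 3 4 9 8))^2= (0 1 2)(3 12 10)(4 8 13 11 9 5 6)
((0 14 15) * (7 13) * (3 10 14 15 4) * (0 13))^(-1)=(0 7 13 15)(3 4 14 10)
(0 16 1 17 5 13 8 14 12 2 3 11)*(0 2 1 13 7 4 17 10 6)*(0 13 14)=(0 16 14 12 1 10 6 13 8)(2 3 11)(4 17 5 7)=[16, 10, 3, 11, 17, 7, 13, 4, 0, 9, 6, 2, 1, 8, 12, 15, 14, 5]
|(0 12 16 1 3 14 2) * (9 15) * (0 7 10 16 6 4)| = 28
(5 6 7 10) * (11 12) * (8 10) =(5 6 7 8 10)(11 12) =[0, 1, 2, 3, 4, 6, 7, 8, 10, 9, 5, 12, 11]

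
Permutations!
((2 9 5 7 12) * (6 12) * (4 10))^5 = ((2 9 5 7 6 12)(4 10))^5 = (2 12 6 7 5 9)(4 10)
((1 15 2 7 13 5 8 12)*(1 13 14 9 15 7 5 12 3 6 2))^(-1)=((1 7 14 9 15)(2 5 8 3 6)(12 13))^(-1)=(1 15 9 14 7)(2 6 3 8 5)(12 13)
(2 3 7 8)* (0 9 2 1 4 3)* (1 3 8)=(0 9 2)(1 4 8 3 7)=[9, 4, 0, 7, 8, 5, 6, 1, 3, 2]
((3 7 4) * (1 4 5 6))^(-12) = (7)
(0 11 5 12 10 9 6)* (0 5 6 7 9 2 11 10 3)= (0 10 2 11 6 5 12 3)(7 9)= [10, 1, 11, 0, 4, 12, 5, 9, 8, 7, 2, 6, 3]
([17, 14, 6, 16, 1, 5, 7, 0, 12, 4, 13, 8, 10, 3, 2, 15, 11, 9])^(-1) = [7, 4, 14, 13, 9, 5, 2, 6, 11, 17, 12, 16, 8, 10, 1, 15, 3, 0]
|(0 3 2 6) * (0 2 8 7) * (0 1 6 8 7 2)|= 10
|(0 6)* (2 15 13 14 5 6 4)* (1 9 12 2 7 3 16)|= |(0 4 7 3 16 1 9 12 2 15 13 14 5 6)|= 14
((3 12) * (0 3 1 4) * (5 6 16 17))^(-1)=((0 3 12 1 4)(5 6 16 17))^(-1)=(0 4 1 12 3)(5 17 16 6)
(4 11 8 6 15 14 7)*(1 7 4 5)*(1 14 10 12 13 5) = [0, 7, 2, 3, 11, 14, 15, 1, 6, 9, 12, 8, 13, 5, 4, 10] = (1 7)(4 11 8 6 15 10 12 13 5 14)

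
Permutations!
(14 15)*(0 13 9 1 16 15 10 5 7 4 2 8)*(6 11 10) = (0 13 9 1 16 15 14 6 11 10 5 7 4 2 8) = [13, 16, 8, 3, 2, 7, 11, 4, 0, 1, 5, 10, 12, 9, 6, 14, 15]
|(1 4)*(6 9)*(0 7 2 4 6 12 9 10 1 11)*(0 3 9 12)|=21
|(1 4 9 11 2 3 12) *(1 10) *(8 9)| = |(1 4 8 9 11 2 3 12 10)| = 9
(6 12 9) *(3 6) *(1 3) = [0, 3, 2, 6, 4, 5, 12, 7, 8, 1, 10, 11, 9] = (1 3 6 12 9)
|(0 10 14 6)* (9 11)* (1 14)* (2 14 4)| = 14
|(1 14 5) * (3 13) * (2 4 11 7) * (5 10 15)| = |(1 14 10 15 5)(2 4 11 7)(3 13)| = 20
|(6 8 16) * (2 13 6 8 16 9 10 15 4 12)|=|(2 13 6 16 8 9 10 15 4 12)|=10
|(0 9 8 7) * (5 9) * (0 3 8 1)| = 12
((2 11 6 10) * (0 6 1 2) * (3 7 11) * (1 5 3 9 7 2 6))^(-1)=(0 10 6 1)(2 3 5 11 7 9)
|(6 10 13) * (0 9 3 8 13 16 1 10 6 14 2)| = 21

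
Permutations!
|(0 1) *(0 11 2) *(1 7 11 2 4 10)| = 7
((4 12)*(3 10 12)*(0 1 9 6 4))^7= (0 12 10 3 4 6 9 1)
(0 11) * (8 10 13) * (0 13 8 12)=(0 11 13 12)(8 10)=[11, 1, 2, 3, 4, 5, 6, 7, 10, 9, 8, 13, 0, 12]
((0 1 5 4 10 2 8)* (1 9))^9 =((0 9 1 5 4 10 2 8))^9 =(0 9 1 5 4 10 2 8)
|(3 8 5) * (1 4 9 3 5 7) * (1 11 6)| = 8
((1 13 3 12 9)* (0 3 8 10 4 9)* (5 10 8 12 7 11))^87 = (0 12 13 1 9 4 10 5 11 7 3) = ((0 3 7 11 5 10 4 9 1 13 12))^87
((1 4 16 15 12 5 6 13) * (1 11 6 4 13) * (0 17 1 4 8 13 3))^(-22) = (0 1)(3 17)(4 8 16 13 15 11 12 6 5)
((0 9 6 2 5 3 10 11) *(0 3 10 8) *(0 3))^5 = ((0 9 6 2 5 10 11)(3 8))^5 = (0 10 2 9 11 5 6)(3 8)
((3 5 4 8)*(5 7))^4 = (3 8 4 5 7)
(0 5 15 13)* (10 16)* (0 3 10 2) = (0 5 15 13 3 10 16 2) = [5, 1, 0, 10, 4, 15, 6, 7, 8, 9, 16, 11, 12, 3, 14, 13, 2]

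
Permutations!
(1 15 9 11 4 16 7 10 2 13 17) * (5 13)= (1 15 9 11 4 16 7 10 2 5 13 17)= [0, 15, 5, 3, 16, 13, 6, 10, 8, 11, 2, 4, 12, 17, 14, 9, 7, 1]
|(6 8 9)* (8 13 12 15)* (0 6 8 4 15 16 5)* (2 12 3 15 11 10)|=|(0 6 13 3 15 4 11 10 2 12 16 5)(8 9)|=12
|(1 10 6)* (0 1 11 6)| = 6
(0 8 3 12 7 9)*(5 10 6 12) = (0 8 3 5 10 6 12 7 9) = [8, 1, 2, 5, 4, 10, 12, 9, 3, 0, 6, 11, 7]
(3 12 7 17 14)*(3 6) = (3 12 7 17 14 6) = [0, 1, 2, 12, 4, 5, 3, 17, 8, 9, 10, 11, 7, 13, 6, 15, 16, 14]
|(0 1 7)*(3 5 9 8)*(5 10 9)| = |(0 1 7)(3 10 9 8)| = 12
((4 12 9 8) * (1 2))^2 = ((1 2)(4 12 9 8))^2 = (4 9)(8 12)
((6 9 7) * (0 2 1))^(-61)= (0 1 2)(6 7 9)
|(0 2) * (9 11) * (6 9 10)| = |(0 2)(6 9 11 10)| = 4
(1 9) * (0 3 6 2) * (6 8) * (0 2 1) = (0 3 8 6 1 9) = [3, 9, 2, 8, 4, 5, 1, 7, 6, 0]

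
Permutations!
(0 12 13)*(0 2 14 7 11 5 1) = (0 12 13 2 14 7 11 5 1) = [12, 0, 14, 3, 4, 1, 6, 11, 8, 9, 10, 5, 13, 2, 7]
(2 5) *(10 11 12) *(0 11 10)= [11, 1, 5, 3, 4, 2, 6, 7, 8, 9, 10, 12, 0]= (0 11 12)(2 5)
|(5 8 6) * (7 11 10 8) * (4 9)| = |(4 9)(5 7 11 10 8 6)| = 6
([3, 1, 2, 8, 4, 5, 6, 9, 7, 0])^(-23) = (0 8 9 3 7)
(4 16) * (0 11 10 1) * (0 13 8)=(0 11 10 1 13 8)(4 16)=[11, 13, 2, 3, 16, 5, 6, 7, 0, 9, 1, 10, 12, 8, 14, 15, 4]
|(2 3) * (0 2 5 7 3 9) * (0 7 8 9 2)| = 5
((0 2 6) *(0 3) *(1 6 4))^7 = (0 2 4 1 6 3)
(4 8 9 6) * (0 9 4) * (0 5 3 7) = (0 9 6 5 3 7)(4 8) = [9, 1, 2, 7, 8, 3, 5, 0, 4, 6]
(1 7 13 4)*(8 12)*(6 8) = (1 7 13 4)(6 8 12) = [0, 7, 2, 3, 1, 5, 8, 13, 12, 9, 10, 11, 6, 4]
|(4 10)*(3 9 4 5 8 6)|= |(3 9 4 10 5 8 6)|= 7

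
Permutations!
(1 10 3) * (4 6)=(1 10 3)(4 6)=[0, 10, 2, 1, 6, 5, 4, 7, 8, 9, 3]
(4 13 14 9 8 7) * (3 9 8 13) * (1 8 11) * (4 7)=(1 8 4 3 9 13 14 11)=[0, 8, 2, 9, 3, 5, 6, 7, 4, 13, 10, 1, 12, 14, 11]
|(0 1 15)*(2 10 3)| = 3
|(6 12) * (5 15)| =2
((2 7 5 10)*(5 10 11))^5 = (2 10 7)(5 11)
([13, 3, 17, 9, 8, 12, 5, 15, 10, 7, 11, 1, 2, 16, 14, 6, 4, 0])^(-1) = (0 17 2 12 5 6 15 7 9 3 1 11 10 8 4 16 13)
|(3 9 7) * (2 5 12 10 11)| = |(2 5 12 10 11)(3 9 7)| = 15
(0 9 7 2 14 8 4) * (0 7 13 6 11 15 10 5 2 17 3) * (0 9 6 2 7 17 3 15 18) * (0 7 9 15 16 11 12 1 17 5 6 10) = (0 10 6 12 1 17 16 11 18 7 3 15)(2 14 8 4 5 9 13) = [10, 17, 14, 15, 5, 9, 12, 3, 4, 13, 6, 18, 1, 2, 8, 0, 11, 16, 7]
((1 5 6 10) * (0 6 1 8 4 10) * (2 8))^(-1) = ((0 6)(1 5)(2 8 4 10))^(-1) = (0 6)(1 5)(2 10 4 8)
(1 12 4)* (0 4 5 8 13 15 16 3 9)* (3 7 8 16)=(0 4 1 12 5 16 7 8 13 15 3 9)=[4, 12, 2, 9, 1, 16, 6, 8, 13, 0, 10, 11, 5, 15, 14, 3, 7]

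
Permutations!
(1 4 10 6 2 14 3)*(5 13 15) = (1 4 10 6 2 14 3)(5 13 15) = [0, 4, 14, 1, 10, 13, 2, 7, 8, 9, 6, 11, 12, 15, 3, 5]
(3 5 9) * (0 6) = (0 6)(3 5 9) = [6, 1, 2, 5, 4, 9, 0, 7, 8, 3]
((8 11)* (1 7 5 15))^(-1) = (1 15 5 7)(8 11) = ((1 7 5 15)(8 11))^(-1)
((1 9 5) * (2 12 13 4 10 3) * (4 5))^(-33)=(1 10 12)(2 5 4)(3 13 9)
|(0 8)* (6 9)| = 2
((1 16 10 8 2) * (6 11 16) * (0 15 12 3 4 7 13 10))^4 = ((0 15 12 3 4 7 13 10 8 2 1 6 11 16))^4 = (0 4 8 11 12 13 1)(2 16 3 10 6 15 7)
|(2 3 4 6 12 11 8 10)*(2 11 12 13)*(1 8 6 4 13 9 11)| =3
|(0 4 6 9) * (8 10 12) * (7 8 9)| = 8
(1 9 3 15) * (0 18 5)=(0 18 5)(1 9 3 15)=[18, 9, 2, 15, 4, 0, 6, 7, 8, 3, 10, 11, 12, 13, 14, 1, 16, 17, 5]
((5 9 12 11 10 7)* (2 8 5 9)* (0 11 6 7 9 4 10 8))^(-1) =(0 2 5 8 11)(4 7 6 12 9 10)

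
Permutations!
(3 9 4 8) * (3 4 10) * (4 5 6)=(3 9 10)(4 8 5 6)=[0, 1, 2, 9, 8, 6, 4, 7, 5, 10, 3]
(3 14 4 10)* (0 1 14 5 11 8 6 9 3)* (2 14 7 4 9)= (0 1 7 4 10)(2 14 9 3 5 11 8 6)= [1, 7, 14, 5, 10, 11, 2, 4, 6, 3, 0, 8, 12, 13, 9]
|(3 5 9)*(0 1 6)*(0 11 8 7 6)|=12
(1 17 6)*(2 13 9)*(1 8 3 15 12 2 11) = (1 17 6 8 3 15 12 2 13 9 11) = [0, 17, 13, 15, 4, 5, 8, 7, 3, 11, 10, 1, 2, 9, 14, 12, 16, 6]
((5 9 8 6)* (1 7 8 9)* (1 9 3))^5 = (1 9 6 7 3 5 8)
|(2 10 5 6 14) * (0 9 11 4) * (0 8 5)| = |(0 9 11 4 8 5 6 14 2 10)| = 10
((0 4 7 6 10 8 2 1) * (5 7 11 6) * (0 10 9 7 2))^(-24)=(0 10 2 7 6 4 8 1 5 9 11)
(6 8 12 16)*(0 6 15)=(0 6 8 12 16 15)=[6, 1, 2, 3, 4, 5, 8, 7, 12, 9, 10, 11, 16, 13, 14, 0, 15]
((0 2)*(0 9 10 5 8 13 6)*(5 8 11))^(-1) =((0 2 9 10 8 13 6)(5 11))^(-1) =(0 6 13 8 10 9 2)(5 11)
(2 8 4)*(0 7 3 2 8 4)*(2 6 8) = (0 7 3 6 8)(2 4) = [7, 1, 4, 6, 2, 5, 8, 3, 0]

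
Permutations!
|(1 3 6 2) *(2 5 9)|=|(1 3 6 5 9 2)|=6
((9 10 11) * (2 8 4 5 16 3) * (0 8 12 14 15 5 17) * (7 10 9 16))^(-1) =((0 8 4 17)(2 12 14 15 5 7 10 11 16 3))^(-1) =(0 17 4 8)(2 3 16 11 10 7 5 15 14 12)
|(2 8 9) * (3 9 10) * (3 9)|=|(2 8 10 9)|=4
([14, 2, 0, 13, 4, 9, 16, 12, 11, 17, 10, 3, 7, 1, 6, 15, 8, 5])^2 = (0 6 8 3 1)(2 14 16 11 13)(5 17 9)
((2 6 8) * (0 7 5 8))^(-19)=(0 6 2 8 5 7)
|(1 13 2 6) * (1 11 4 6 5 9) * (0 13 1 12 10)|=21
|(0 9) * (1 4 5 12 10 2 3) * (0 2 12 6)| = |(0 9 2 3 1 4 5 6)(10 12)| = 8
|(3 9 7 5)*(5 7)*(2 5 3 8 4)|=4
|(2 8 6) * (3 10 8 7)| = |(2 7 3 10 8 6)| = 6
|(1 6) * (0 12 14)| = 6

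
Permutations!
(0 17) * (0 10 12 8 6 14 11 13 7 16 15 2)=[17, 1, 0, 3, 4, 5, 14, 16, 6, 9, 12, 13, 8, 7, 11, 2, 15, 10]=(0 17 10 12 8 6 14 11 13 7 16 15 2)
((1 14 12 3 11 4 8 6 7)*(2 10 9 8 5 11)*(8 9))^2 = (1 12 2 8 7 14 3 10 6)(4 11 5)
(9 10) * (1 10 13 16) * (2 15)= (1 10 9 13 16)(2 15)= [0, 10, 15, 3, 4, 5, 6, 7, 8, 13, 9, 11, 12, 16, 14, 2, 1]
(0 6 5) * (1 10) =(0 6 5)(1 10) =[6, 10, 2, 3, 4, 0, 5, 7, 8, 9, 1]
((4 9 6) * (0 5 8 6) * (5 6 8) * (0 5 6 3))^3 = ((0 3)(4 9 5 6))^3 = (0 3)(4 6 5 9)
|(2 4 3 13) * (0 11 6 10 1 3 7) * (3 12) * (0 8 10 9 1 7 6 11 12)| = 9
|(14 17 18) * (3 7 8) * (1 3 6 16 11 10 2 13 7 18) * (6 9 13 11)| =60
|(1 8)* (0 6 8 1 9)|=|(0 6 8 9)|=4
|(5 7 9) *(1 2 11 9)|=6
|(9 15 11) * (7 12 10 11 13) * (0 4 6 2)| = |(0 4 6 2)(7 12 10 11 9 15 13)| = 28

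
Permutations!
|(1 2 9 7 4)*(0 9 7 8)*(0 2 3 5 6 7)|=|(0 9 8 2)(1 3 5 6 7 4)|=12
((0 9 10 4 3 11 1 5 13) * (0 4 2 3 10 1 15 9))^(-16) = (1 10 15 13 3)(2 9 4 11 5)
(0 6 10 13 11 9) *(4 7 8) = (0 6 10 13 11 9)(4 7 8) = [6, 1, 2, 3, 7, 5, 10, 8, 4, 0, 13, 9, 12, 11]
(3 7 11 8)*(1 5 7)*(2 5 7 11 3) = [0, 7, 5, 1, 4, 11, 6, 3, 2, 9, 10, 8] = (1 7 3)(2 5 11 8)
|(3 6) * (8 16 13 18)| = |(3 6)(8 16 13 18)| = 4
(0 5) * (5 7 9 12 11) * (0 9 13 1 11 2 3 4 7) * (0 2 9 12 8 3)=(0 2)(1 11 5 12 9 8 3 4 7 13)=[2, 11, 0, 4, 7, 12, 6, 13, 3, 8, 10, 5, 9, 1]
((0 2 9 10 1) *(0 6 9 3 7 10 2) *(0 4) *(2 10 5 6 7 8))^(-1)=(0 4)(1 10 9 6 5 7)(2 8 3)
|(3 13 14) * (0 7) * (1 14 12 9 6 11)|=|(0 7)(1 14 3 13 12 9 6 11)|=8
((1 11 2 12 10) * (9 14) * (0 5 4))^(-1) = (0 4 5)(1 10 12 2 11)(9 14)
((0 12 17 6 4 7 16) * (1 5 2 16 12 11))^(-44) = ((0 11 1 5 2 16)(4 7 12 17 6))^(-44) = (0 2 1)(4 7 12 17 6)(5 11 16)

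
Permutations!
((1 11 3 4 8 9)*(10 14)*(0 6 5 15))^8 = (15)(1 3 8)(4 9 11)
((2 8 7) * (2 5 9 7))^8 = (5 7 9)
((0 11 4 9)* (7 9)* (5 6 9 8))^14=((0 11 4 7 8 5 6 9))^14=(0 6 8 4)(5 7 11 9)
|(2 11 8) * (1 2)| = 4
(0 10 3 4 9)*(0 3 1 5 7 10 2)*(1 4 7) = [2, 5, 0, 7, 9, 1, 6, 10, 8, 3, 4] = (0 2)(1 5)(3 7 10 4 9)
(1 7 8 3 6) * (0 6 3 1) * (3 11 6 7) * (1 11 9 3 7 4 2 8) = [4, 7, 8, 9, 2, 5, 0, 1, 11, 3, 10, 6] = (0 4 2 8 11 6)(1 7)(3 9)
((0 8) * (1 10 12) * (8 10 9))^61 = (0 10 12 1 9 8)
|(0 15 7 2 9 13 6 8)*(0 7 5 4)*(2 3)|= 28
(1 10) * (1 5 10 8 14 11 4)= [0, 8, 2, 3, 1, 10, 6, 7, 14, 9, 5, 4, 12, 13, 11]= (1 8 14 11 4)(5 10)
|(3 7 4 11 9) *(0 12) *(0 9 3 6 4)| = |(0 12 9 6 4 11 3 7)| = 8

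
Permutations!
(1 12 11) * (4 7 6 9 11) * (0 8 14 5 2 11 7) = (0 8 14 5 2 11 1 12 4)(6 9 7) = [8, 12, 11, 3, 0, 2, 9, 6, 14, 7, 10, 1, 4, 13, 5]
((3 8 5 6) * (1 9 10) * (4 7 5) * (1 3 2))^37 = (1 5 8 9 6 4 10 2 7 3)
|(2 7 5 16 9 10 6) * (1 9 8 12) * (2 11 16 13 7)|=|(1 9 10 6 11 16 8 12)(5 13 7)|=24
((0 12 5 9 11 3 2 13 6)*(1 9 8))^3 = ((0 12 5 8 1 9 11 3 2 13 6))^3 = (0 8 11 13 12 1 3 6 5 9 2)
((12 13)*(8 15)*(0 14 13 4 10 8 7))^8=(0 7 15 8 10 4 12 13 14)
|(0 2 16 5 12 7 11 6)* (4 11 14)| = 10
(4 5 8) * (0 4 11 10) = (0 4 5 8 11 10) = [4, 1, 2, 3, 5, 8, 6, 7, 11, 9, 0, 10]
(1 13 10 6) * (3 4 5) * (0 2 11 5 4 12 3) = (0 2 11 5)(1 13 10 6)(3 12) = [2, 13, 11, 12, 4, 0, 1, 7, 8, 9, 6, 5, 3, 10]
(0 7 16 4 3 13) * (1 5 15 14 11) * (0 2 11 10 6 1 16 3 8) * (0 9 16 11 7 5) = [5, 0, 7, 13, 8, 15, 1, 3, 9, 16, 6, 11, 12, 2, 10, 14, 4] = (0 5 15 14 10 6 1)(2 7 3 13)(4 8 9 16)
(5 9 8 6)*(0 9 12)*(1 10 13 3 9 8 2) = (0 8 6 5 12)(1 10 13 3 9 2) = [8, 10, 1, 9, 4, 12, 5, 7, 6, 2, 13, 11, 0, 3]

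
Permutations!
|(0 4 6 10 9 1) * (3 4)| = 7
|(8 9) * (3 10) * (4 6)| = |(3 10)(4 6)(8 9)| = 2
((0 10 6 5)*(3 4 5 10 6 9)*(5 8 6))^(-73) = (0 5)(3 9 10 6 8 4) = ((0 5)(3 4 8 6 10 9))^(-73)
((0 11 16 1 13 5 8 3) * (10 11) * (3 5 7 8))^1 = (0 10 11 16 1 13 7 8 5 3)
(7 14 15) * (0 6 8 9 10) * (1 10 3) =(0 6 8 9 3 1 10)(7 14 15) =[6, 10, 2, 1, 4, 5, 8, 14, 9, 3, 0, 11, 12, 13, 15, 7]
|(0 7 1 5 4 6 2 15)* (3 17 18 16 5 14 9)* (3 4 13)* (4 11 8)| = 66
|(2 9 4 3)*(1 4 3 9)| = |(1 4 9 3 2)| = 5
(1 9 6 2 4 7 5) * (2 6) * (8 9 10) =(1 10 8 9 2 4 7 5) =[0, 10, 4, 3, 7, 1, 6, 5, 9, 2, 8]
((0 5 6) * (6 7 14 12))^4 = (0 12 7)(5 6 14)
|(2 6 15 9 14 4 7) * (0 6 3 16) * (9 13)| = 11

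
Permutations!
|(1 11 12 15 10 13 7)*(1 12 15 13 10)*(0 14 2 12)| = |(0 14 2 12 13 7)(1 11 15)| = 6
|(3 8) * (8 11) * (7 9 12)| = |(3 11 8)(7 9 12)| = 3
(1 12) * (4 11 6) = (1 12)(4 11 6) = [0, 12, 2, 3, 11, 5, 4, 7, 8, 9, 10, 6, 1]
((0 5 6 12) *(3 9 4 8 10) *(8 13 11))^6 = (0 6)(3 10 8 11 13 4 9)(5 12)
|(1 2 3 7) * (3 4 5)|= 6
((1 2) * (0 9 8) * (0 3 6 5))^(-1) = ((0 9 8 3 6 5)(1 2))^(-1) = (0 5 6 3 8 9)(1 2)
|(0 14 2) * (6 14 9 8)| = 6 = |(0 9 8 6 14 2)|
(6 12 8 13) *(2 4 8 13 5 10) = (2 4 8 5 10)(6 12 13) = [0, 1, 4, 3, 8, 10, 12, 7, 5, 9, 2, 11, 13, 6]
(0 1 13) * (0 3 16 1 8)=[8, 13, 2, 16, 4, 5, 6, 7, 0, 9, 10, 11, 12, 3, 14, 15, 1]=(0 8)(1 13 3 16)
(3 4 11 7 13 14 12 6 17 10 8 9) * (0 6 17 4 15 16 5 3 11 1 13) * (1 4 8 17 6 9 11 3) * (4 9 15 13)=(0 15 16 5 1 4 9 3 13 14 12 6 8 11 7)(10 17)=[15, 4, 2, 13, 9, 1, 8, 0, 11, 3, 17, 7, 6, 14, 12, 16, 5, 10]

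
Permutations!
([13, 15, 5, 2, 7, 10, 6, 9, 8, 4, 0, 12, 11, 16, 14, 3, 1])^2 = [16, 3, 10, 5, 9, 0, 6, 4, 8, 7, 13, 11, 12, 1, 14, 2, 15]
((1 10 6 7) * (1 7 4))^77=((1 10 6 4))^77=(1 10 6 4)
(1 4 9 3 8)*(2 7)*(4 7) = [0, 7, 4, 8, 9, 5, 6, 2, 1, 3] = (1 7 2 4 9 3 8)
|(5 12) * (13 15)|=2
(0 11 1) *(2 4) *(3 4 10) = (0 11 1)(2 10 3 4) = [11, 0, 10, 4, 2, 5, 6, 7, 8, 9, 3, 1]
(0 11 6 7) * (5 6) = (0 11 5 6 7) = [11, 1, 2, 3, 4, 6, 7, 0, 8, 9, 10, 5]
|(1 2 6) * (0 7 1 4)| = 6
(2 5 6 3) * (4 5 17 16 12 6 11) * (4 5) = (2 17 16 12 6 3)(5 11) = [0, 1, 17, 2, 4, 11, 3, 7, 8, 9, 10, 5, 6, 13, 14, 15, 12, 16]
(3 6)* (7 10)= (3 6)(7 10)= [0, 1, 2, 6, 4, 5, 3, 10, 8, 9, 7]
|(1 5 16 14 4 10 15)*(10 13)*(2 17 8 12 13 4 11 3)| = |(1 5 16 14 11 3 2 17 8 12 13 10 15)| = 13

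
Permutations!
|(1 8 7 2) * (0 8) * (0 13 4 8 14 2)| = |(0 14 2 1 13 4 8 7)| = 8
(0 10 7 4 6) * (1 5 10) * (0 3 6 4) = [1, 5, 2, 6, 4, 10, 3, 0, 8, 9, 7] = (0 1 5 10 7)(3 6)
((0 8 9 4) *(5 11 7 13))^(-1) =(0 4 9 8)(5 13 7 11)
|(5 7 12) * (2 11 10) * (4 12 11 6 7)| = |(2 6 7 11 10)(4 12 5)| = 15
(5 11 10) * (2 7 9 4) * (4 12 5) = (2 7 9 12 5 11 10 4) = [0, 1, 7, 3, 2, 11, 6, 9, 8, 12, 4, 10, 5]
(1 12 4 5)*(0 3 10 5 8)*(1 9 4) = (0 3 10 5 9 4 8)(1 12) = [3, 12, 2, 10, 8, 9, 6, 7, 0, 4, 5, 11, 1]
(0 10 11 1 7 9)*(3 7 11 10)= (0 3 7 9)(1 11)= [3, 11, 2, 7, 4, 5, 6, 9, 8, 0, 10, 1]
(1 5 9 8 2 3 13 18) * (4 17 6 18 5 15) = [0, 15, 3, 13, 17, 9, 18, 7, 2, 8, 10, 11, 12, 5, 14, 4, 16, 6, 1] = (1 15 4 17 6 18)(2 3 13 5 9 8)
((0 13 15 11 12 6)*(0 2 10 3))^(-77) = (0 12 3 11 10 15 2 13 6)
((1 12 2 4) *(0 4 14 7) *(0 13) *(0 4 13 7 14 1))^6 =(14)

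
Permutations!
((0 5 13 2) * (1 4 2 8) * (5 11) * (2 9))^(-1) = (0 2 9 4 1 8 13 5 11)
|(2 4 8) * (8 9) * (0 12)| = |(0 12)(2 4 9 8)| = 4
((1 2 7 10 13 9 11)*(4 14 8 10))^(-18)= ((1 2 7 4 14 8 10 13 9 11))^(-18)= (1 7 14 10 9)(2 4 8 13 11)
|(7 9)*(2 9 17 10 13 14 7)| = |(2 9)(7 17 10 13 14)| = 10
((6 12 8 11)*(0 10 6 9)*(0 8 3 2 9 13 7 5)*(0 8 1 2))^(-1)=(0 3 12 6 10)(1 9 2)(5 7 13 11 8)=((0 10 6 12 3)(1 2 9)(5 8 11 13 7))^(-1)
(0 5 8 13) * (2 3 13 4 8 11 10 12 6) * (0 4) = [5, 1, 3, 13, 8, 11, 2, 7, 0, 9, 12, 10, 6, 4] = (0 5 11 10 12 6 2 3 13 4 8)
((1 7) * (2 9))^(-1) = ((1 7)(2 9))^(-1) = (1 7)(2 9)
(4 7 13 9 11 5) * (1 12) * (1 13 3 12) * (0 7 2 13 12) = (0 7 3)(2 13 9 11 5 4) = [7, 1, 13, 0, 2, 4, 6, 3, 8, 11, 10, 5, 12, 9]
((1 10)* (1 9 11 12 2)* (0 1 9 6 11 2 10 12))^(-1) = (0 11 6 10 12 1)(2 9) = ((0 1 12 10 6 11)(2 9))^(-1)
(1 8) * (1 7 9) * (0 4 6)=(0 4 6)(1 8 7 9)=[4, 8, 2, 3, 6, 5, 0, 9, 7, 1]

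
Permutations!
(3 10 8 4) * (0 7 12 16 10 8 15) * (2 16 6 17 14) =(0 7 12 6 17 14 2 16 10 15)(3 8 4) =[7, 1, 16, 8, 3, 5, 17, 12, 4, 9, 15, 11, 6, 13, 2, 0, 10, 14]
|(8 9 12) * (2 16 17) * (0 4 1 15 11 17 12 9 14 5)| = 12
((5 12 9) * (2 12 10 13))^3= ((2 12 9 5 10 13))^3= (2 5)(9 13)(10 12)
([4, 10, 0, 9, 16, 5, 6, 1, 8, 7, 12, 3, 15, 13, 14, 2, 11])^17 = (0 9 15 11 10 4 7 2 3 12 16 1)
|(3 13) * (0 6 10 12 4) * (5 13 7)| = 20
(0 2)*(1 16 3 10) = (0 2)(1 16 3 10) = [2, 16, 0, 10, 4, 5, 6, 7, 8, 9, 1, 11, 12, 13, 14, 15, 3]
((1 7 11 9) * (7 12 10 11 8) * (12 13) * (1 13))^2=((7 8)(9 13 12 10 11))^2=(9 12 11 13 10)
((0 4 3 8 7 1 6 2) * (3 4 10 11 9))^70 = (11)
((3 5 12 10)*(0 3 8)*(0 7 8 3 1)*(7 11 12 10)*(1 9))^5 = (0 1 9)(3 10 5)(7 8 11 12)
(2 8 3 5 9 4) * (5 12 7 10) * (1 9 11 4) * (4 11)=(1 9)(2 8 3 12 7 10 5 4)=[0, 9, 8, 12, 2, 4, 6, 10, 3, 1, 5, 11, 7]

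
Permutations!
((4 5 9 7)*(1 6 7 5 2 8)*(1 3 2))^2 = ((1 6 7 4)(2 8 3)(5 9))^2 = (9)(1 7)(2 3 8)(4 6)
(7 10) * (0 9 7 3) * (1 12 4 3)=(0 9 7 10 1 12 4 3)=[9, 12, 2, 0, 3, 5, 6, 10, 8, 7, 1, 11, 4]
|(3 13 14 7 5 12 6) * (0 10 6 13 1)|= |(0 10 6 3 1)(5 12 13 14 7)|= 5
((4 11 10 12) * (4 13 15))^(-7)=(4 15 13 12 10 11)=((4 11 10 12 13 15))^(-7)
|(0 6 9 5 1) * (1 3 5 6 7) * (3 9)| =12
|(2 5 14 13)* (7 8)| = |(2 5 14 13)(7 8)| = 4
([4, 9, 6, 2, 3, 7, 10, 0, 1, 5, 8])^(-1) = (0 7 5 9 1 8 10 6 2 3 4)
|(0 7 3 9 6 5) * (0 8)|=7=|(0 7 3 9 6 5 8)|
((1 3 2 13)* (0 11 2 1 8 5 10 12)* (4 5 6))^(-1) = ((0 11 2 13 8 6 4 5 10 12)(1 3))^(-1) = (0 12 10 5 4 6 8 13 2 11)(1 3)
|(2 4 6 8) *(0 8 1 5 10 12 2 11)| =|(0 8 11)(1 5 10 12 2 4 6)| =21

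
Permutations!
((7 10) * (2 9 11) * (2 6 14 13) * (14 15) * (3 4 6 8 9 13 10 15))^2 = (3 6 4)(7 14)(8 11 9)(10 15)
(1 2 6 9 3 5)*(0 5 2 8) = (0 5 1 8)(2 6 9 3) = [5, 8, 6, 2, 4, 1, 9, 7, 0, 3]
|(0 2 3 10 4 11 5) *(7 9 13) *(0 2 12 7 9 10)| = |(0 12 7 10 4 11 5 2 3)(9 13)| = 18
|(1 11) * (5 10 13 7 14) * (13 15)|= 6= |(1 11)(5 10 15 13 7 14)|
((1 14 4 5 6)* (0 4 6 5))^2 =((0 4)(1 14 6))^2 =(1 6 14)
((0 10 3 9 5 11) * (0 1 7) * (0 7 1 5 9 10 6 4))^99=(3 10)(5 11)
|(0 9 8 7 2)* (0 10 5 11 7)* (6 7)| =6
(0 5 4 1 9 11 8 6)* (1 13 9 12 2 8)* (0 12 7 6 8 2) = [5, 7, 2, 3, 13, 4, 12, 6, 8, 11, 10, 1, 0, 9] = (0 5 4 13 9 11 1 7 6 12)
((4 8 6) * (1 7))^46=(4 8 6)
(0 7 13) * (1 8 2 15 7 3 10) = (0 3 10 1 8 2 15 7 13) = [3, 8, 15, 10, 4, 5, 6, 13, 2, 9, 1, 11, 12, 0, 14, 7]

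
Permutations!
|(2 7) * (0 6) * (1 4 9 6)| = 10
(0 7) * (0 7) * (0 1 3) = (7)(0 1 3) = [1, 3, 2, 0, 4, 5, 6, 7]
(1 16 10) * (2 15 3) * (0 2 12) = (0 2 15 3 12)(1 16 10) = [2, 16, 15, 12, 4, 5, 6, 7, 8, 9, 1, 11, 0, 13, 14, 3, 10]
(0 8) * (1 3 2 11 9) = (0 8)(1 3 2 11 9) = [8, 3, 11, 2, 4, 5, 6, 7, 0, 1, 10, 9]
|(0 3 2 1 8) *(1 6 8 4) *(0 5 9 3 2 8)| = 12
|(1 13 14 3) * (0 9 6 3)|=7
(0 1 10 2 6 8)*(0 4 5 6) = [1, 10, 0, 3, 5, 6, 8, 7, 4, 9, 2] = (0 1 10 2)(4 5 6 8)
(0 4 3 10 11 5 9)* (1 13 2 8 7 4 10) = (0 10 11 5 9)(1 13 2 8 7 4 3) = [10, 13, 8, 1, 3, 9, 6, 4, 7, 0, 11, 5, 12, 2]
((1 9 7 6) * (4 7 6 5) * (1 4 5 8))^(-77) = (1 9 6 4 7 8)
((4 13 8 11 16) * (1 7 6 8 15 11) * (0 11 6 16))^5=(0 11)(1 15 16 8 13 7 6 4)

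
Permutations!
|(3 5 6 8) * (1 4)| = |(1 4)(3 5 6 8)| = 4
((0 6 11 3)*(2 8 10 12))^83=(0 3 11 6)(2 12 10 8)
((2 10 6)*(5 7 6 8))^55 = ((2 10 8 5 7 6))^55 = (2 10 8 5 7 6)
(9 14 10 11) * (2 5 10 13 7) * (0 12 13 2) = (0 12 13 7)(2 5 10 11 9 14) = [12, 1, 5, 3, 4, 10, 6, 0, 8, 14, 11, 9, 13, 7, 2]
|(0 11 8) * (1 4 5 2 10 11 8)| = |(0 8)(1 4 5 2 10 11)| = 6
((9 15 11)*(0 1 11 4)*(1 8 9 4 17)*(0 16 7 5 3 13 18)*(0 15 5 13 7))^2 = (0 9 3 13 15 1 4)(5 7 18 17 11 16 8)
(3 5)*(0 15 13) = [15, 1, 2, 5, 4, 3, 6, 7, 8, 9, 10, 11, 12, 0, 14, 13] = (0 15 13)(3 5)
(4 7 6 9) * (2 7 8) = (2 7 6 9 4 8) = [0, 1, 7, 3, 8, 5, 9, 6, 2, 4]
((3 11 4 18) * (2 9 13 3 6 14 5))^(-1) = ((2 9 13 3 11 4 18 6 14 5))^(-1) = (2 5 14 6 18 4 11 3 13 9)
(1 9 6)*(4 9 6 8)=(1 6)(4 9 8)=[0, 6, 2, 3, 9, 5, 1, 7, 4, 8]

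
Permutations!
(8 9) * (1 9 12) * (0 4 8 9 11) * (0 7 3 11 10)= [4, 10, 2, 11, 8, 5, 6, 3, 12, 9, 0, 7, 1]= (0 4 8 12 1 10)(3 11 7)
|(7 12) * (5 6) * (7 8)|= 6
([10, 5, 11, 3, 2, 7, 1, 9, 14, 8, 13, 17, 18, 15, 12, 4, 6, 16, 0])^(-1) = [18, 6, 4, 3, 15, 1, 16, 5, 9, 7, 0, 2, 14, 10, 8, 13, 17, 11, 12]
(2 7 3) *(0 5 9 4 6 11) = (0 5 9 4 6 11)(2 7 3) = [5, 1, 7, 2, 6, 9, 11, 3, 8, 4, 10, 0]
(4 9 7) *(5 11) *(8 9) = (4 8 9 7)(5 11) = [0, 1, 2, 3, 8, 11, 6, 4, 9, 7, 10, 5]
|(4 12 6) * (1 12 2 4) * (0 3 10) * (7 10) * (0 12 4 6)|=|(0 3 7 10 12)(1 4 2 6)|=20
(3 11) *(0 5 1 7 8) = (0 5 1 7 8)(3 11) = [5, 7, 2, 11, 4, 1, 6, 8, 0, 9, 10, 3]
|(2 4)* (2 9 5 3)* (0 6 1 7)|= 20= |(0 6 1 7)(2 4 9 5 3)|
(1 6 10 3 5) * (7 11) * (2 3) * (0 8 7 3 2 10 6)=(0 8 7 11 3 5 1)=[8, 0, 2, 5, 4, 1, 6, 11, 7, 9, 10, 3]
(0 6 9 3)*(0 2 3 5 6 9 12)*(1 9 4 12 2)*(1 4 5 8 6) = (0 5 1 9 8 6 2 3 4 12) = [5, 9, 3, 4, 12, 1, 2, 7, 6, 8, 10, 11, 0]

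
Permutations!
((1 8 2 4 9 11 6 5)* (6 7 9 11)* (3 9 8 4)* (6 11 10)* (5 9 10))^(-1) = ((1 4 5)(2 3 10 6 9 11 7 8))^(-1) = (1 5 4)(2 8 7 11 9 6 10 3)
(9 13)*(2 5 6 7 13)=(2 5 6 7 13 9)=[0, 1, 5, 3, 4, 6, 7, 13, 8, 2, 10, 11, 12, 9]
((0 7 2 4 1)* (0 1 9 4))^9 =((0 7 2)(4 9))^9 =(4 9)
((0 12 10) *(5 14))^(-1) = (0 10 12)(5 14)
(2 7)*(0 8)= (0 8)(2 7)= [8, 1, 7, 3, 4, 5, 6, 2, 0]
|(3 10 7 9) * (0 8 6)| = |(0 8 6)(3 10 7 9)| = 12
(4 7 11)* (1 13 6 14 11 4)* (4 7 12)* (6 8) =(1 13 8 6 14 11)(4 12) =[0, 13, 2, 3, 12, 5, 14, 7, 6, 9, 10, 1, 4, 8, 11]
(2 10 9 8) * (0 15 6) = (0 15 6)(2 10 9 8) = [15, 1, 10, 3, 4, 5, 0, 7, 2, 8, 9, 11, 12, 13, 14, 6]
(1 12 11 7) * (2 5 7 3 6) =(1 12 11 3 6 2 5 7) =[0, 12, 5, 6, 4, 7, 2, 1, 8, 9, 10, 3, 11]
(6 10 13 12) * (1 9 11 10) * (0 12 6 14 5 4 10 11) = (0 12 14 5 4 10 13 6 1 9) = [12, 9, 2, 3, 10, 4, 1, 7, 8, 0, 13, 11, 14, 6, 5]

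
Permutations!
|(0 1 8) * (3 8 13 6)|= |(0 1 13 6 3 8)|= 6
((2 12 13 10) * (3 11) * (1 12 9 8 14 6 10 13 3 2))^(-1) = ((1 12 3 11 2 9 8 14 6 10))^(-1) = (1 10 6 14 8 9 2 11 3 12)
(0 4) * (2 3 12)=[4, 1, 3, 12, 0, 5, 6, 7, 8, 9, 10, 11, 2]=(0 4)(2 3 12)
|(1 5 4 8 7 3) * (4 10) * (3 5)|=|(1 3)(4 8 7 5 10)|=10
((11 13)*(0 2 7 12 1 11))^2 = (0 7 1 13 2 12 11)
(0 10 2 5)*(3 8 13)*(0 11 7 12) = (0 10 2 5 11 7 12)(3 8 13) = [10, 1, 5, 8, 4, 11, 6, 12, 13, 9, 2, 7, 0, 3]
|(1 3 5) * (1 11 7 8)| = 6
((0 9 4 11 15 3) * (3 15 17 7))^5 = (0 7 11 9 3 17 4)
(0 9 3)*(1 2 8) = (0 9 3)(1 2 8) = [9, 2, 8, 0, 4, 5, 6, 7, 1, 3]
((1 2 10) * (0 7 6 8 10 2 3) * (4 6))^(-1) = ((0 7 4 6 8 10 1 3))^(-1) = (0 3 1 10 8 6 4 7)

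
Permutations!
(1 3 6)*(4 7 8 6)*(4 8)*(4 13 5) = [0, 3, 2, 8, 7, 4, 1, 13, 6, 9, 10, 11, 12, 5] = (1 3 8 6)(4 7 13 5)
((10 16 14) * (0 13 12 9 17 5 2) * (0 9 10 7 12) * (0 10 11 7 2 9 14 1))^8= (0 16 13 1 10)(5 17 9)(7 11 12)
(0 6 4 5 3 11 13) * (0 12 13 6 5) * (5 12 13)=[12, 1, 2, 11, 0, 3, 4, 7, 8, 9, 10, 6, 5, 13]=(13)(0 12 5 3 11 6 4)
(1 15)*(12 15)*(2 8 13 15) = (1 12 2 8 13 15) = [0, 12, 8, 3, 4, 5, 6, 7, 13, 9, 10, 11, 2, 15, 14, 1]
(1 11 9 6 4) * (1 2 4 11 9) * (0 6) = [6, 9, 4, 3, 2, 5, 11, 7, 8, 0, 10, 1] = (0 6 11 1 9)(2 4)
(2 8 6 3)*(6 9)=[0, 1, 8, 2, 4, 5, 3, 7, 9, 6]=(2 8 9 6 3)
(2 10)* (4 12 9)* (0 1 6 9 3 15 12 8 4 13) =(0 1 6 9 13)(2 10)(3 15 12)(4 8) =[1, 6, 10, 15, 8, 5, 9, 7, 4, 13, 2, 11, 3, 0, 14, 12]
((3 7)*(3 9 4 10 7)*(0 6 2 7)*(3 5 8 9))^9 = ((0 6 2 7 3 5 8 9 4 10))^9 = (0 10 4 9 8 5 3 7 2 6)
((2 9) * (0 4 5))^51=(2 9)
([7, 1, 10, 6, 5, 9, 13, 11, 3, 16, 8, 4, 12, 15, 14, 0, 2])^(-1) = [15, 1, 16, 8, 11, 4, 3, 0, 10, 5, 2, 7, 12, 6, 14, 13, 9]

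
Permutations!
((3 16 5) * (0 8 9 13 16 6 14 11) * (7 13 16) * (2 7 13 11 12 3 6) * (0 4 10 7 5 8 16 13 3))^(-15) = ((0 16 8 9 13 3 2 5 6 14 12)(4 10 7 11))^(-15) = (0 5 9 12 2 8 14 3 16 6 13)(4 10 7 11)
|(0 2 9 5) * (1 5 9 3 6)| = 6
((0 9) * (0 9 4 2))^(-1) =((9)(0 4 2))^(-1) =(9)(0 2 4)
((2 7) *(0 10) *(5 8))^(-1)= (0 10)(2 7)(5 8)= ((0 10)(2 7)(5 8))^(-1)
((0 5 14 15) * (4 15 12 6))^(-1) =((0 5 14 12 6 4 15))^(-1) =(0 15 4 6 12 14 5)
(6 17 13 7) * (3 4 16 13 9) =[0, 1, 2, 4, 16, 5, 17, 6, 8, 3, 10, 11, 12, 7, 14, 15, 13, 9] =(3 4 16 13 7 6 17 9)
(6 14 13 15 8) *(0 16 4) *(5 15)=(0 16 4)(5 15 8 6 14 13)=[16, 1, 2, 3, 0, 15, 14, 7, 6, 9, 10, 11, 12, 5, 13, 8, 4]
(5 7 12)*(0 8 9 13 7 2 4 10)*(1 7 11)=(0 8 9 13 11 1 7 12 5 2 4 10)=[8, 7, 4, 3, 10, 2, 6, 12, 9, 13, 0, 1, 5, 11]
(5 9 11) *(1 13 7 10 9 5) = (1 13 7 10 9 11) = [0, 13, 2, 3, 4, 5, 6, 10, 8, 11, 9, 1, 12, 7]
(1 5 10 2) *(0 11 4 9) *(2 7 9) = (0 11 4 2 1 5 10 7 9) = [11, 5, 1, 3, 2, 10, 6, 9, 8, 0, 7, 4]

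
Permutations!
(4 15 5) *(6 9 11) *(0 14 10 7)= (0 14 10 7)(4 15 5)(6 9 11)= [14, 1, 2, 3, 15, 4, 9, 0, 8, 11, 7, 6, 12, 13, 10, 5]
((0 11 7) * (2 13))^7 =((0 11 7)(2 13))^7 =(0 11 7)(2 13)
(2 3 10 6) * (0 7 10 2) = (0 7 10 6)(2 3) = [7, 1, 3, 2, 4, 5, 0, 10, 8, 9, 6]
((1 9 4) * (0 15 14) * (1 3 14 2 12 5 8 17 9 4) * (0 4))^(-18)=(17)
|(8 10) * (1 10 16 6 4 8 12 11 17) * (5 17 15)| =28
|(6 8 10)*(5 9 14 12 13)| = 15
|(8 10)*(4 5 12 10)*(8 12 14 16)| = 10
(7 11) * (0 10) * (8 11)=(0 10)(7 8 11)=[10, 1, 2, 3, 4, 5, 6, 8, 11, 9, 0, 7]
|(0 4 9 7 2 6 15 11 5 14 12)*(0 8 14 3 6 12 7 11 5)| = 20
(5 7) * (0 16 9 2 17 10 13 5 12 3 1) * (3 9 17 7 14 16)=[3, 0, 7, 1, 4, 14, 6, 12, 8, 2, 13, 11, 9, 5, 16, 15, 17, 10]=(0 3 1)(2 7 12 9)(5 14 16 17 10 13)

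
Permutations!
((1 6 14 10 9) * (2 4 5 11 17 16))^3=(1 10 6 9 14)(2 11)(4 17)(5 16)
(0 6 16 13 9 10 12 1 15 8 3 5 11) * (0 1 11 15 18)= (0 6 16 13 9 10 12 11 1 18)(3 5 15 8)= [6, 18, 2, 5, 4, 15, 16, 7, 3, 10, 12, 1, 11, 9, 14, 8, 13, 17, 0]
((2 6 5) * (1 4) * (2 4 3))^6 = ((1 3 2 6 5 4))^6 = (6)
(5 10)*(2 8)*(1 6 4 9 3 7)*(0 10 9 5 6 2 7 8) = (0 10 6 4 5 9 3 8 7 1 2) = [10, 2, 0, 8, 5, 9, 4, 1, 7, 3, 6]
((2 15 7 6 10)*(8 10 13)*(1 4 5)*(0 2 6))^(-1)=((0 2 15 7)(1 4 5)(6 13 8 10))^(-1)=(0 7 15 2)(1 5 4)(6 10 8 13)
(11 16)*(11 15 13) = (11 16 15 13) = [0, 1, 2, 3, 4, 5, 6, 7, 8, 9, 10, 16, 12, 11, 14, 13, 15]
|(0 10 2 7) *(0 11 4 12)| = 7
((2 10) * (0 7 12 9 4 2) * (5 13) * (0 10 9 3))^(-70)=((0 7 12 3)(2 9 4)(5 13))^(-70)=(13)(0 12)(2 4 9)(3 7)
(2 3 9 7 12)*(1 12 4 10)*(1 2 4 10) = (1 12 4)(2 3 9 7 10) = [0, 12, 3, 9, 1, 5, 6, 10, 8, 7, 2, 11, 4]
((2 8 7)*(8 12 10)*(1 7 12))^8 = ((1 7 2)(8 12 10))^8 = (1 2 7)(8 10 12)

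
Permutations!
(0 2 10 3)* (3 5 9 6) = [2, 1, 10, 0, 4, 9, 3, 7, 8, 6, 5] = (0 2 10 5 9 6 3)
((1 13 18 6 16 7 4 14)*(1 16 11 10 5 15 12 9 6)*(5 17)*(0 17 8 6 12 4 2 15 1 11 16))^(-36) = (0 2 8 13)(1 14 7 10)(4 16 11 5)(6 18 17 15)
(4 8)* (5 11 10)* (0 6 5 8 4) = (0 6 5 11 10 8) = [6, 1, 2, 3, 4, 11, 5, 7, 0, 9, 8, 10]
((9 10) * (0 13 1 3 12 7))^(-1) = (0 7 12 3 1 13)(9 10)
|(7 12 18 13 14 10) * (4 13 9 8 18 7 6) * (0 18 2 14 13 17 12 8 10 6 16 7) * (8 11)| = |(0 18 9 10 16 7 11 8 2 14 6 4 17 12)| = 14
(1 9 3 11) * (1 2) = (1 9 3 11 2) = [0, 9, 1, 11, 4, 5, 6, 7, 8, 3, 10, 2]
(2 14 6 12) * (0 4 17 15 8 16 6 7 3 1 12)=(0 4 17 15 8 16 6)(1 12 2 14 7 3)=[4, 12, 14, 1, 17, 5, 0, 3, 16, 9, 10, 11, 2, 13, 7, 8, 6, 15]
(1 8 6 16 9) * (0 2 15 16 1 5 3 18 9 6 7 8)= (0 2 15 16 6 1)(3 18 9 5)(7 8)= [2, 0, 15, 18, 4, 3, 1, 8, 7, 5, 10, 11, 12, 13, 14, 16, 6, 17, 9]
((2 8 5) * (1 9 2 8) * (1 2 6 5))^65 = (9)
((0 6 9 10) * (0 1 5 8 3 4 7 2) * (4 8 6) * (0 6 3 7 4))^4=(1 7 10 8 9 3 6 5 2)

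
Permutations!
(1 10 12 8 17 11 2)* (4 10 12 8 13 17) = (1 12 13 17 11 2)(4 10 8) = [0, 12, 1, 3, 10, 5, 6, 7, 4, 9, 8, 2, 13, 17, 14, 15, 16, 11]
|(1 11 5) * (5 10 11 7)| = |(1 7 5)(10 11)| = 6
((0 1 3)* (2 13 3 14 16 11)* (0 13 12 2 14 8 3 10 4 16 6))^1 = ((0 1 8 3 13 10 4 16 11 14 6)(2 12))^1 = (0 1 8 3 13 10 4 16 11 14 6)(2 12)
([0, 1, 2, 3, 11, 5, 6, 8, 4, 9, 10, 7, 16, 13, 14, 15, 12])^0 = [0, 1, 2, 3, 4, 5, 6, 7, 8, 9, 10, 11, 12, 13, 14, 15, 16]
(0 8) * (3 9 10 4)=(0 8)(3 9 10 4)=[8, 1, 2, 9, 3, 5, 6, 7, 0, 10, 4]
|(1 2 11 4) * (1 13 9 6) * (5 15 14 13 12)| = 11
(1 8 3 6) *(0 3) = (0 3 6 1 8) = [3, 8, 2, 6, 4, 5, 1, 7, 0]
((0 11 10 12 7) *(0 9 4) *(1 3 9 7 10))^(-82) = (12)(0 1 9)(3 4 11)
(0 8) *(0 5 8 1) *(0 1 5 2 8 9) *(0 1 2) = [5, 2, 8, 3, 4, 9, 6, 7, 0, 1] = (0 5 9 1 2 8)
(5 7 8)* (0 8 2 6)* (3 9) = (0 8 5 7 2 6)(3 9) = [8, 1, 6, 9, 4, 7, 0, 2, 5, 3]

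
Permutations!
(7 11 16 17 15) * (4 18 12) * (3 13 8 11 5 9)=(3 13 8 11 16 17 15 7 5 9)(4 18 12)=[0, 1, 2, 13, 18, 9, 6, 5, 11, 3, 10, 16, 4, 8, 14, 7, 17, 15, 12]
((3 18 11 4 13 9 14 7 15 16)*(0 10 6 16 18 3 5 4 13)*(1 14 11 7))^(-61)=((0 10 6 16 5 4)(1 14)(7 15 18)(9 11 13))^(-61)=(0 4 5 16 6 10)(1 14)(7 18 15)(9 13 11)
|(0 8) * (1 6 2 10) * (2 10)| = 6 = |(0 8)(1 6 10)|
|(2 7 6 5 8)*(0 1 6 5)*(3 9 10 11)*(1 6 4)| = 4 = |(0 6)(1 4)(2 7 5 8)(3 9 10 11)|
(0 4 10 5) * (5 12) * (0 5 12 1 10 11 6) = (12)(0 4 11 6)(1 10) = [4, 10, 2, 3, 11, 5, 0, 7, 8, 9, 1, 6, 12]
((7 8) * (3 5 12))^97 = ((3 5 12)(7 8))^97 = (3 5 12)(7 8)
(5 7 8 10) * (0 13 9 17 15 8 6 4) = [13, 1, 2, 3, 0, 7, 4, 6, 10, 17, 5, 11, 12, 9, 14, 8, 16, 15] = (0 13 9 17 15 8 10 5 7 6 4)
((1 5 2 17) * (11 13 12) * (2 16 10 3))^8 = (1 5 16 10 3 2 17)(11 12 13)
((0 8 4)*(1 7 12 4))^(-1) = (0 4 12 7 1 8)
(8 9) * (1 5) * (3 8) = (1 5)(3 8 9) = [0, 5, 2, 8, 4, 1, 6, 7, 9, 3]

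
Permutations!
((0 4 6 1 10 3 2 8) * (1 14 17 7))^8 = ((0 4 6 14 17 7 1 10 3 2 8))^8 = (0 3 7 6 8 10 17 4 2 1 14)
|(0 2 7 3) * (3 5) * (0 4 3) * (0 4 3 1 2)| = 5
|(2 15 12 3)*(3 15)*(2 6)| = 6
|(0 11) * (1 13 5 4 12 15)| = |(0 11)(1 13 5 4 12 15)| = 6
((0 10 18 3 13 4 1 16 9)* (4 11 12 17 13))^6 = ((0 10 18 3 4 1 16 9)(11 12 17 13))^6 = (0 16 4 18)(1 3 10 9)(11 17)(12 13)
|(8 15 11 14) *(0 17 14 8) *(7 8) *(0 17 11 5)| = 6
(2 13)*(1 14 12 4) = (1 14 12 4)(2 13) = [0, 14, 13, 3, 1, 5, 6, 7, 8, 9, 10, 11, 4, 2, 12]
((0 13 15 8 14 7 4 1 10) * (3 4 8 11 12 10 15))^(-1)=((0 13 3 4 1 15 11 12 10)(7 8 14))^(-1)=(0 10 12 11 15 1 4 3 13)(7 14 8)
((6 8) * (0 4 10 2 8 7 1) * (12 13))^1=(0 4 10 2 8 6 7 1)(12 13)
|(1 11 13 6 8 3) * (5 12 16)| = |(1 11 13 6 8 3)(5 12 16)| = 6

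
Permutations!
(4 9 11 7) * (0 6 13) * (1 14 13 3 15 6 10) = (0 10 1 14 13)(3 15 6)(4 9 11 7) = [10, 14, 2, 15, 9, 5, 3, 4, 8, 11, 1, 7, 12, 0, 13, 6]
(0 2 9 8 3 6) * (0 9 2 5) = (0 5)(3 6 9 8) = [5, 1, 2, 6, 4, 0, 9, 7, 3, 8]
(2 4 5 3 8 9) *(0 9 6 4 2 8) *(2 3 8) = (0 9 2 3)(4 5 8 6) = [9, 1, 3, 0, 5, 8, 4, 7, 6, 2]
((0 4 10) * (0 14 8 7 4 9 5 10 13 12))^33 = ((0 9 5 10 14 8 7 4 13 12))^33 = (0 10 7 12 5 8 13 9 14 4)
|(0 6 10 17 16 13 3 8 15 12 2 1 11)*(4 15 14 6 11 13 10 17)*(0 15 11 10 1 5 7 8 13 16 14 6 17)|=|(0 10 4 11 15 12 2 5 7 8 6)(1 16)(3 13)(14 17)|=22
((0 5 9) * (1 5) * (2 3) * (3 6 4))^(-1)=(0 9 5 1)(2 3 4 6)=((0 1 5 9)(2 6 4 3))^(-1)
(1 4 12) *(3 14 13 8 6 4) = [0, 3, 2, 14, 12, 5, 4, 7, 6, 9, 10, 11, 1, 8, 13] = (1 3 14 13 8 6 4 12)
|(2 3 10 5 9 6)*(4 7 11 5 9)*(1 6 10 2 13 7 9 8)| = |(1 6 13 7 11 5 4 9 10 8)(2 3)| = 10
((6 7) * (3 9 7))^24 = ((3 9 7 6))^24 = (9)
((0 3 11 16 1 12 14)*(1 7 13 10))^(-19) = (0 3 11 16 7 13 10 1 12 14)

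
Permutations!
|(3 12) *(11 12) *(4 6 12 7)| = 6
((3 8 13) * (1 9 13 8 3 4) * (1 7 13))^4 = (4 7 13)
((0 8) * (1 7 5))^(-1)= ((0 8)(1 7 5))^(-1)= (0 8)(1 5 7)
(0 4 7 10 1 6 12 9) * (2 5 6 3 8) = (0 4 7 10 1 3 8 2 5 6 12 9) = [4, 3, 5, 8, 7, 6, 12, 10, 2, 0, 1, 11, 9]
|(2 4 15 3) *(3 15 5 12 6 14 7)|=|(15)(2 4 5 12 6 14 7 3)|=8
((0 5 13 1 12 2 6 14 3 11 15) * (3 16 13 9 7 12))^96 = (0 11 1 16 6 12 9)(2 7 5 15 3 13 14)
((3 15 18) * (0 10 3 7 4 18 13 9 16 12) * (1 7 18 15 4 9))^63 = ((18)(0 10 3 4 15 13 1 7 9 16 12))^63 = (18)(0 9 13 3 12 7 15 10 16 1 4)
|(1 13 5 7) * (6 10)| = |(1 13 5 7)(6 10)| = 4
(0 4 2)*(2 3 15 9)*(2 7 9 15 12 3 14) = (15)(0 4 14 2)(3 12)(7 9) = [4, 1, 0, 12, 14, 5, 6, 9, 8, 7, 10, 11, 3, 13, 2, 15]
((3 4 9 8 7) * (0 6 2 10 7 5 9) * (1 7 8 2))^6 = ((0 6 1 7 3 4)(2 10 8 5 9))^6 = (2 10 8 5 9)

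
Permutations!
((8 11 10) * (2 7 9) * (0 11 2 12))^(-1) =(0 12 9 7 2 8 10 11) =((0 11 10 8 2 7 9 12))^(-1)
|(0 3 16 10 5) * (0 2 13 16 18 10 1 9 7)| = 11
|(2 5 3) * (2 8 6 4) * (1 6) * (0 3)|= |(0 3 8 1 6 4 2 5)|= 8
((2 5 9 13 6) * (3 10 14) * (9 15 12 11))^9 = ((2 5 15 12 11 9 13 6)(3 10 14))^9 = (2 5 15 12 11 9 13 6)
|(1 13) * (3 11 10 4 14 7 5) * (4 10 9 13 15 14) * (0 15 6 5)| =|(0 15 14 7)(1 6 5 3 11 9 13)| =28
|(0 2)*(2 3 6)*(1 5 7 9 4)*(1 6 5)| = |(0 3 5 7 9 4 6 2)| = 8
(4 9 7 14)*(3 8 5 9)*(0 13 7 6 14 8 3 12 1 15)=[13, 15, 2, 3, 12, 9, 14, 8, 5, 6, 10, 11, 1, 7, 4, 0]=(0 13 7 8 5 9 6 14 4 12 1 15)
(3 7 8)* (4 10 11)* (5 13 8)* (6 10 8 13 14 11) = (3 7 5 14 11 4 8)(6 10) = [0, 1, 2, 7, 8, 14, 10, 5, 3, 9, 6, 4, 12, 13, 11]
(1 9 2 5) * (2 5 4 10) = (1 9 5)(2 4 10) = [0, 9, 4, 3, 10, 1, 6, 7, 8, 5, 2]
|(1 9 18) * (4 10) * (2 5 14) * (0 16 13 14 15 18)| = 10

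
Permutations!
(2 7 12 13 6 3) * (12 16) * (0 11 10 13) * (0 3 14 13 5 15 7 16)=[11, 1, 16, 2, 4, 15, 14, 0, 8, 9, 5, 10, 3, 6, 13, 7, 12]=(0 11 10 5 15 7)(2 16 12 3)(6 14 13)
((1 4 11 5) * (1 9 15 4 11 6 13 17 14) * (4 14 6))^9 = (17)(1 9)(5 14)(11 15)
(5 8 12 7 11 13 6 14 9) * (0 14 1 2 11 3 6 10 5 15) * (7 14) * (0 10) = (0 7 3 6 1 2 11 13)(5 8 12 14 9 15 10) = [7, 2, 11, 6, 4, 8, 1, 3, 12, 15, 5, 13, 14, 0, 9, 10]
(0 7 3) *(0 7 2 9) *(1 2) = (0 1 2 9)(3 7) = [1, 2, 9, 7, 4, 5, 6, 3, 8, 0]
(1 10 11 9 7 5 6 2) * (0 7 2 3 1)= (0 7 5 6 3 1 10 11 9 2)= [7, 10, 0, 1, 4, 6, 3, 5, 8, 2, 11, 9]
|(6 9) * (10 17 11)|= |(6 9)(10 17 11)|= 6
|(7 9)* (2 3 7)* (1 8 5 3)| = |(1 8 5 3 7 9 2)| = 7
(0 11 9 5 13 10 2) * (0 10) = (0 11 9 5 13)(2 10) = [11, 1, 10, 3, 4, 13, 6, 7, 8, 5, 2, 9, 12, 0]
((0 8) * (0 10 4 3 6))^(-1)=((0 8 10 4 3 6))^(-1)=(0 6 3 4 10 8)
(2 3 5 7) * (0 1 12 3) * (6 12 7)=[1, 7, 0, 5, 4, 6, 12, 2, 8, 9, 10, 11, 3]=(0 1 7 2)(3 5 6 12)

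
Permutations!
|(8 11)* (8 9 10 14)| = |(8 11 9 10 14)| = 5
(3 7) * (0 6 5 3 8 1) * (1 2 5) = [6, 0, 5, 7, 4, 3, 1, 8, 2] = (0 6 1)(2 5 3 7 8)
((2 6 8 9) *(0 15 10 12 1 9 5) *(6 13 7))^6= (0 2)(1 8)(5 9)(6 12)(7 10)(13 15)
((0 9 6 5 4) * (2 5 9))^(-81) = (0 4 5 2)(6 9)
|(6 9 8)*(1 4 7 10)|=12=|(1 4 7 10)(6 9 8)|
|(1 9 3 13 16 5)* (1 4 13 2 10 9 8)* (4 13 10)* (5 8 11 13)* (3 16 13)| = 9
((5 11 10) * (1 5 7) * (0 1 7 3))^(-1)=((0 1 5 11 10 3))^(-1)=(0 3 10 11 5 1)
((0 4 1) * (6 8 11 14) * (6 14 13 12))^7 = (14)(0 4 1)(6 11 12 8 13)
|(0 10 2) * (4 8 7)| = 3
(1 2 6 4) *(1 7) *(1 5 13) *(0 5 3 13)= (0 5)(1 2 6 4 7 3 13)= [5, 2, 6, 13, 7, 0, 4, 3, 8, 9, 10, 11, 12, 1]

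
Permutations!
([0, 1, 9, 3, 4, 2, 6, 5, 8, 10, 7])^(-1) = (2 5 7 10 9)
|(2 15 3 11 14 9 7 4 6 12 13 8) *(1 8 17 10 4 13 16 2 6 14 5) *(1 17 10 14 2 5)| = 17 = |(1 8 6 12 16 5 17 14 9 7 13 10 4 2 15 3 11)|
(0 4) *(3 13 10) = [4, 1, 2, 13, 0, 5, 6, 7, 8, 9, 3, 11, 12, 10] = (0 4)(3 13 10)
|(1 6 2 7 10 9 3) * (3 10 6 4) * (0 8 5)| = |(0 8 5)(1 4 3)(2 7 6)(9 10)| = 6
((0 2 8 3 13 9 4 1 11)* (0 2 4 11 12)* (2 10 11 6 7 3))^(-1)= ((0 4 1 12)(2 8)(3 13 9 6 7)(10 11))^(-1)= (0 12 1 4)(2 8)(3 7 6 9 13)(10 11)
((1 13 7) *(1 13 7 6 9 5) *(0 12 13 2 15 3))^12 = ((0 12 13 6 9 5 1 7 2 15 3))^12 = (0 12 13 6 9 5 1 7 2 15 3)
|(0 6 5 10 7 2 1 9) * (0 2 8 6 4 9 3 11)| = 35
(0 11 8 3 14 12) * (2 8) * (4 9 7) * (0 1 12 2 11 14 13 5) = (0 14 2 8 3 13 5)(1 12)(4 9 7) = [14, 12, 8, 13, 9, 0, 6, 4, 3, 7, 10, 11, 1, 5, 2]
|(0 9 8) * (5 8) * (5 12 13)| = |(0 9 12 13 5 8)| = 6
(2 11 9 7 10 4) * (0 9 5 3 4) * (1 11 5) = (0 9 7 10)(1 11)(2 5 3 4) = [9, 11, 5, 4, 2, 3, 6, 10, 8, 7, 0, 1]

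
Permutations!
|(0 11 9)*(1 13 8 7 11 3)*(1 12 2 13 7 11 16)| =24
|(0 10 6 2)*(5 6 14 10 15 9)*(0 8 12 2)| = 30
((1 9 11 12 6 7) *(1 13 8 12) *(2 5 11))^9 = ((1 9 2 5 11)(6 7 13 8 12))^9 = (1 11 5 2 9)(6 12 8 13 7)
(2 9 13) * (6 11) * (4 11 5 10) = (2 9 13)(4 11 6 5 10) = [0, 1, 9, 3, 11, 10, 5, 7, 8, 13, 4, 6, 12, 2]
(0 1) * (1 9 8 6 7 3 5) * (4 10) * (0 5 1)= (0 9 8 6 7 3 1 5)(4 10)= [9, 5, 2, 1, 10, 0, 7, 3, 6, 8, 4]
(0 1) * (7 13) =(0 1)(7 13) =[1, 0, 2, 3, 4, 5, 6, 13, 8, 9, 10, 11, 12, 7]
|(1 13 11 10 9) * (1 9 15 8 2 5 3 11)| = 14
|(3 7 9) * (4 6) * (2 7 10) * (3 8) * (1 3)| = |(1 3 10 2 7 9 8)(4 6)| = 14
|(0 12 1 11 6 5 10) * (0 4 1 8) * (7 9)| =6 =|(0 12 8)(1 11 6 5 10 4)(7 9)|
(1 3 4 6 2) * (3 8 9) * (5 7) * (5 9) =(1 8 5 7 9 3 4 6 2) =[0, 8, 1, 4, 6, 7, 2, 9, 5, 3]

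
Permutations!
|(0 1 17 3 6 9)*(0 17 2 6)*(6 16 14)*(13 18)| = 18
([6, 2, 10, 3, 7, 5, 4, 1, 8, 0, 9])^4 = [1, 0, 6, 3, 10, 5, 2, 9, 8, 7, 4]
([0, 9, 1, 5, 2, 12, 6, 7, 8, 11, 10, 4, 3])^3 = (12)(1 4 9 2 11)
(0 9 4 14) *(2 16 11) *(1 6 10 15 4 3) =(0 9 3 1 6 10 15 4 14)(2 16 11) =[9, 6, 16, 1, 14, 5, 10, 7, 8, 3, 15, 2, 12, 13, 0, 4, 11]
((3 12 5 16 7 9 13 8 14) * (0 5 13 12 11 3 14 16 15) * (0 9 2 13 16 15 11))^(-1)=((0 5 11 3)(2 13 8 15 9 12 16 7))^(-1)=(0 3 11 5)(2 7 16 12 9 15 8 13)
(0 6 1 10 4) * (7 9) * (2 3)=(0 6 1 10 4)(2 3)(7 9)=[6, 10, 3, 2, 0, 5, 1, 9, 8, 7, 4]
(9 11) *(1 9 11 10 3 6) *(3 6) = (11)(1 9 10 6) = [0, 9, 2, 3, 4, 5, 1, 7, 8, 10, 6, 11]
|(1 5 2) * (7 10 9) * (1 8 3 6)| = 6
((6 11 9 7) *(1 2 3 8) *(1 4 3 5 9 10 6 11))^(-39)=(1 2 5 9 7 11 10 6)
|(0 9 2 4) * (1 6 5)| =12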